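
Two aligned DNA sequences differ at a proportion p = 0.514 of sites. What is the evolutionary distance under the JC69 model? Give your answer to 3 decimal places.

d = −(3/4) ln(1 − 4p/3) = −0.75 ln(1 − 0.685333) = −0.75 ln(0.314667)
  = −0.75 × (-1.156240) = 0.867180 substitutions/site.

0.867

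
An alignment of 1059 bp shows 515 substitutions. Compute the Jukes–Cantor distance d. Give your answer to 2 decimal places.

0.78

p = 515/1059 ≈ 0.486308.
d = −(3/4) ln(1 − 4p/3) = −0.75 ln(1 − 0.648411) = −0.75 ln(0.351589)
  = −0.75 × (-1.045292) = 0.783969 substitutions/site.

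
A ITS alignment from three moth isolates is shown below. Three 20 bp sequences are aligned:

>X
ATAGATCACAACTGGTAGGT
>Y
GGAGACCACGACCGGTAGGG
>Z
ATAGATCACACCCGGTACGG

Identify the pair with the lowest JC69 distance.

X and Z

X–Y: 6/20 differ, p = 0.300, d = 0.383.
X–Z: 4/20 differ, p = 0.200, d = 0.233.
Y–Z: 6/20 differ, p = 0.300, d = 0.383.
The smallest distance is between X and Z.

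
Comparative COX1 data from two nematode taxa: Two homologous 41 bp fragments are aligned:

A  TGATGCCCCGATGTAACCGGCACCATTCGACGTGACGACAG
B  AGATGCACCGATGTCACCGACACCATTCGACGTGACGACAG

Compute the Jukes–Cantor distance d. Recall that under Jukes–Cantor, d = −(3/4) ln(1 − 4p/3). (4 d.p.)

0.1045

The sequences differ at 4 of 41 sites (1, 7, 15, 20), so p = 4/41 ≈ 0.097561.
d = −(3/4) ln(1 − 4p/3) = −0.75 ln(1 − 0.130081) = −0.75 ln(0.869919)
  = −0.75 × (-0.139355) = 0.104516 substitutions/site.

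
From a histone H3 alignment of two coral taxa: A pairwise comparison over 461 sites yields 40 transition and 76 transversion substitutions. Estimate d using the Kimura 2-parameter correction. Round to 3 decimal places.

P = 40/461 ≈ 0.086768 and Q = 76/461 ≈ 0.164859.
Under the Kimura two-parameter model, d = −½ ln(1 − 2P − Q) − ¼ ln(1 − 2Q).
1 − 2P − Q = 0.661605, giving −½ ln(0.661605) = 0.206543.
1 − 2Q = 0.670282, giving −¼ ln(0.670282) = 0.100014.
d = 0.206543 + 0.100014 = 0.306557.

0.307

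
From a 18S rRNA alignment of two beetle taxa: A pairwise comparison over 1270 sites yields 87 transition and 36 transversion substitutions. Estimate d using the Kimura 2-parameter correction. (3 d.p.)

P = 87/1270 ≈ 0.068504 and Q = 36/1270 ≈ 0.028346.
Under the Kimura two-parameter model, d = −½ ln(1 − 2P − Q) − ¼ ln(1 − 2Q).
1 − 2P − Q = 0.834646, giving −½ ln(0.834646) = 0.090374.
1 − 2Q = 0.943308, giving −¼ ln(0.943308) = 0.014591.
d = 0.090374 + 0.014591 = 0.104965.

0.105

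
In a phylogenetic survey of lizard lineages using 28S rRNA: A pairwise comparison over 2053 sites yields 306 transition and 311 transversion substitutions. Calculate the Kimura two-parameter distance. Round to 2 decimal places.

P = 306/2053 ≈ 0.14905 and Q = 311/2053 ≈ 0.151486.
Under the Kimura two-parameter model, d = −½ ln(1 − 2P − Q) − ¼ ln(1 − 2Q).
1 − 2P − Q = 0.550414, giving −½ ln(0.550414) = 0.298542.
1 − 2Q = 0.697028, giving −¼ ln(0.697028) = 0.090232.
d = 0.298542 + 0.090232 = 0.388774.

0.39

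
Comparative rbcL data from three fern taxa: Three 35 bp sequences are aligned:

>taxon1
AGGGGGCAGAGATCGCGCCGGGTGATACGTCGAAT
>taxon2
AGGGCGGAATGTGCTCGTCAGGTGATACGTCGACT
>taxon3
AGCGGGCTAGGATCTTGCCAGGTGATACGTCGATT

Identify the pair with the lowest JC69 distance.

taxon1 and taxon3

taxon1–taxon2: 10/35 differ, p = 0.286, d = 0.360.
taxon1–taxon3: 8/35 differ, p = 0.229, d = 0.273.
taxon2–taxon3: 10/35 differ, p = 0.286, d = 0.360.
The smallest distance is between taxon1 and taxon3.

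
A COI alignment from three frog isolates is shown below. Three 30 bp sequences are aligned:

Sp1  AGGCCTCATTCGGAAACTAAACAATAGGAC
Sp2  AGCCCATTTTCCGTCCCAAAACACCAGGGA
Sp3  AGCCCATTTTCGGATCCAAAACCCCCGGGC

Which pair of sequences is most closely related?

Sp2 and Sp3

Sp1–Sp2: 13/30 differ, p = 0.433, d = 0.647.
Sp1–Sp3: 12/30 differ, p = 0.400, d = 0.572.
Sp2–Sp3: 6/30 differ, p = 0.200, d = 0.233.
The smallest distance is between Sp2 and Sp3.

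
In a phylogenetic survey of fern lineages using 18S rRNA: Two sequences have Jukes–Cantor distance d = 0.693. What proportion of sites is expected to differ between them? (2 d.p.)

p = (3/4)(1 − e^(−4d/3)) = 0.75 × (1 − e^(-0.924)) = 0.75 × (1 − 0.396928) = 0.452304.

0.45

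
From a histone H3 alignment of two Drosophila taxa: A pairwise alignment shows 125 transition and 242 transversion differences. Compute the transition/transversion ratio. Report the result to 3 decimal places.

R = 125/242 = 0.516528… ≈ 0.517 (to 3 d.p.).

0.517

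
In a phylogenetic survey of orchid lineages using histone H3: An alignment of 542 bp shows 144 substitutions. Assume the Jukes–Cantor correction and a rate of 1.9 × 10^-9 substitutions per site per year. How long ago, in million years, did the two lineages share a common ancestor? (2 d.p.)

p = 144/542 ≈ 0.265683.
d = −(3/4) ln(1 − 4p/3) = −0.75 ln(1 − 0.354244) = −0.75 ln(0.645756)
  = −0.75 × (-0.437334) = 0.328001 substitutions/site.
Under a molecular clock d = 2μt, so t = d/(2μ) = 0.328001 / (2 × 1.9 × 10^-9) = 86.32 million years.

86.32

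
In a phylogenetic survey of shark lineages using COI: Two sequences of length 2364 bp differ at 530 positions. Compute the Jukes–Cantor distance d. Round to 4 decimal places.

p = 530/2364 ≈ 0.224196.
d = −(3/4) ln(1 − 4p/3) = −0.75 ln(1 − 0.298928) = −0.75 ln(0.701072)
  = −0.75 × (-0.355145) = 0.266359 substitutions/site.

0.2664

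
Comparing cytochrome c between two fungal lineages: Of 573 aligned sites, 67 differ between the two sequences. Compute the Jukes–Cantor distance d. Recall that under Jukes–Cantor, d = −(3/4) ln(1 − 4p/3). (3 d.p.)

p = 67/573 ≈ 0.116928.
d = −(3/4) ln(1 − 4p/3) = −0.75 ln(1 − 0.155904) = −0.75 ln(0.844096)
  = −0.75 × (-0.169489) = 0.127117 substitutions/site.

0.127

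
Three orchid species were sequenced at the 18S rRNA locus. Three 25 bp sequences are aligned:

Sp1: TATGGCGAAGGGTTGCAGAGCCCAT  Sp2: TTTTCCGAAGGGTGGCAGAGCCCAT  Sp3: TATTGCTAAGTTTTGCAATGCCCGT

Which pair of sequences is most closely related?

Sp1 and Sp2

Sp1–Sp2: 4/25 differ, p = 0.160, d = 0.180.
Sp1–Sp3: 7/25 differ, p = 0.280, d = 0.351.
Sp2–Sp3: 9/25 differ, p = 0.360, d = 0.490.
The smallest distance is between Sp1 and Sp2.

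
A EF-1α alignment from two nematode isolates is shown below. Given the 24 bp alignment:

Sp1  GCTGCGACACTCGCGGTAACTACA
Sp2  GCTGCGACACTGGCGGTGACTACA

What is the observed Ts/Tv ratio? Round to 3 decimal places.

Transitions are A↔G and C↔T; transversions are all other mismatches.
Transitions: 1. Transversions: 1.
R = 1/1 = 1.000.

1.000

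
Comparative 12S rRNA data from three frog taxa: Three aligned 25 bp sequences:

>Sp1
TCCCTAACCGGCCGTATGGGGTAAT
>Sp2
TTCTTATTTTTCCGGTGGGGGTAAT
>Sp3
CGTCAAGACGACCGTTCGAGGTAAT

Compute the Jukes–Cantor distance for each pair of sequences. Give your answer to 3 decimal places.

d(Sp1,Sp2) = 0.572, d(Sp1,Sp3) = 0.572, d(Sp2,Sp3) = 0.886

Sp1–Sp2: 10/25 sites differ → p = 0.4, d = −0.75 ln(1 − 0.533333) = 0.571605 ≈ 0.572.
Sp1–Sp3: 10/25 sites differ → p = 0.4, d = −0.75 ln(1 − 0.533333) = 0.571605 ≈ 0.572.
Sp2–Sp3: 13/25 sites differ → p = 0.52, d = −0.75 ln(1 − 0.693333) = 0.886495 ≈ 0.886.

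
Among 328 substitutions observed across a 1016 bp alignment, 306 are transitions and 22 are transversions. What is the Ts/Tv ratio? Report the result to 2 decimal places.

13.91

R = 306/22 = 13.909090… ≈ 13.91 (to 2 d.p.).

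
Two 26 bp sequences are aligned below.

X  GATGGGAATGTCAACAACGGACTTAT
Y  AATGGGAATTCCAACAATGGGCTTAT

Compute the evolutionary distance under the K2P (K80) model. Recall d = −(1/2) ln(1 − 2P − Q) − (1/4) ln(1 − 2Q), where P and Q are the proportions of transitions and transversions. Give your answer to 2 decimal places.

0.23

Of 26 sites, 4 differences are transitions and 1 are transversions, so P = 4/26 ≈ 0.153846 and Q = 1/26 ≈ 0.038462.
Under the Kimura two-parameter model, d = −½ ln(1 − 2P − Q) − ¼ ln(1 − 2Q).
1 − 2P − Q = 0.653846, giving −½ ln(0.653846) = 0.212442.
1 − 2Q = 0.923076, giving −¼ ln(0.923076) = 0.020011.
d = 0.212442 + 0.020011 = 0.232453.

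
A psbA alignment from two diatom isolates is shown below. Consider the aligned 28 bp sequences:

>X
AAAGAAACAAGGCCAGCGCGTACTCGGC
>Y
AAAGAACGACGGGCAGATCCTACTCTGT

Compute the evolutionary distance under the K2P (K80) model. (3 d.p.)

Of 28 sites, 1 differences are transitions and 8 are transversions, so P = 1/28 ≈ 0.035714 and Q = 8/28 ≈ 0.285714.
Under the Kimura two-parameter model, d = −½ ln(1 − 2P − Q) − ¼ ln(1 − 2Q).
1 − 2P − Q = 0.642858, giving −½ ln(0.642858) = 0.220916.
1 − 2Q = 0.428572, giving −¼ ln(0.428572) = 0.211824.
d = 0.220916 + 0.211824 = 0.432740.

0.433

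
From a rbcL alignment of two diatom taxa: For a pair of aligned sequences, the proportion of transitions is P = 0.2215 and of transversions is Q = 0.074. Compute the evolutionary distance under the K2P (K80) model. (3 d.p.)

Under the Kimura two-parameter model, d = −½ ln(1 − 2P − Q) − ¼ ln(1 − 2Q).
1 − 2P − Q = 0.483, giving −½ ln(0.483) = 0.363869.
1 − 2Q = 0.852, giving −¼ ln(0.852) = 0.040042.
d = 0.363869 + 0.040042 = 0.403911.

0.404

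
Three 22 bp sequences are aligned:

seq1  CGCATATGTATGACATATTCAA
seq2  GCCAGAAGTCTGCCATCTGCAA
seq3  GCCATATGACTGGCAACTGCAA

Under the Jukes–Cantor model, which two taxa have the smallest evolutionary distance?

seq1–seq2: 8/22 differ, p = 0.364, d = 0.497.
seq1–seq3: 8/22 differ, p = 0.364, d = 0.497.
seq2–seq3: 5/22 differ, p = 0.227, d = 0.271.
The smallest distance is between seq2 and seq3.

seq2 and seq3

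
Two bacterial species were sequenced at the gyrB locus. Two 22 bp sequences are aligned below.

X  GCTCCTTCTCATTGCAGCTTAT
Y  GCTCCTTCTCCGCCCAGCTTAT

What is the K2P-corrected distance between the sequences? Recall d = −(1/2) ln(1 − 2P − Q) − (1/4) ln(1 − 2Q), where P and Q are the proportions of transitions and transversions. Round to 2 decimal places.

Of 22 sites, 1 differences are transitions and 3 are transversions, so P = 1/22 ≈ 0.045455 and Q = 3/22 ≈ 0.136364.
Under the Kimura two-parameter model, d = −½ ln(1 − 2P − Q) − ¼ ln(1 − 2Q).
1 − 2P − Q = 0.772726, giving −½ ln(0.772726) = 0.128915.
1 − 2Q = 0.727272, giving −¼ ln(0.727272) = 0.079614.
d = 0.128915 + 0.079614 = 0.208529.

0.21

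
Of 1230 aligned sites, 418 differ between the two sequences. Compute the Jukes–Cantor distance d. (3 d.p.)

0.453

p = 418/1230 ≈ 0.339837.
d = −(3/4) ln(1 − 4p/3) = −0.75 ln(1 − 0.453116) = −0.75 ln(0.546884)
  = −0.75 × (-0.603519) = 0.452639 substitutions/site.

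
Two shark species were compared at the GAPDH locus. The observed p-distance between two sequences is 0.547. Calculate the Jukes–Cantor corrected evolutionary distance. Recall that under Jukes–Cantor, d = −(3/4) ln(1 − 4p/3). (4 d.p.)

0.9802

d = −(3/4) ln(1 − 4p/3) = −0.75 ln(1 − 0.729333) = −0.75 ln(0.270667)
  = −0.75 × (-1.306866) = 0.980150 substitutions/site.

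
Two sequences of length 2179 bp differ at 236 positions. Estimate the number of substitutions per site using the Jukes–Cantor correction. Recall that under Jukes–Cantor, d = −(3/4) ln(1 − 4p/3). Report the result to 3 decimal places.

p = 236/2179 ≈ 0.108307.
d = −(3/4) ln(1 − 4p/3) = −0.75 ln(1 − 0.144409) = −0.75 ln(0.855591)
  = −0.75 × (-0.155963) = 0.116972 substitutions/site.

0.117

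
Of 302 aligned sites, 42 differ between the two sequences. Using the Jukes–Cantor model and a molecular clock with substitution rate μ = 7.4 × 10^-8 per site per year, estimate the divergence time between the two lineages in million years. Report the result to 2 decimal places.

p = 42/302 ≈ 0.139073.
d = −(3/4) ln(1 − 4p/3) = −0.75 ln(1 − 0.185431) = −0.75 ln(0.814569)
  = −0.75 × (-0.205096) = 0.153822 substitutions/site.
Under a molecular clock d = 2μt, so t = d/(2μ) = 0.153822 / (2 × 7.4 × 10^-8) = 1.04 million years.

1.04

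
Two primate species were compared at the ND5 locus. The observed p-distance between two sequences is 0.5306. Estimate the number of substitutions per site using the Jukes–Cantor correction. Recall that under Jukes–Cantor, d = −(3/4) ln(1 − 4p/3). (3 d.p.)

0.922

d = −(3/4) ln(1 − 4p/3) = −0.75 ln(1 − 0.707467) = −0.75 ln(0.292533)
  = −0.75 × (-1.229178) = 0.921884 substitutions/site.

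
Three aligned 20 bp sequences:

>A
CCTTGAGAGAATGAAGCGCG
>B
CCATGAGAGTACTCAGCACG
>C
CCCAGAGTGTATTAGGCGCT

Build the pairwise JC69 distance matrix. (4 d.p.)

A–B: 6/20 sites differ → p = 0.3, d = −0.75 ln(1 − 0.4) = 0.383119 ≈ 0.3831.
A–C: 7/20 sites differ → p = 0.35, d = −0.75 ln(1 − 0.466667) = 0.471457 ≈ 0.4715.
B–C: 8/20 sites differ → p = 0.4, d = −0.75 ln(1 − 0.533333) = 0.571605 ≈ 0.5716.

d(A,B) = 0.3831, d(A,C) = 0.4715, d(B,C) = 0.5716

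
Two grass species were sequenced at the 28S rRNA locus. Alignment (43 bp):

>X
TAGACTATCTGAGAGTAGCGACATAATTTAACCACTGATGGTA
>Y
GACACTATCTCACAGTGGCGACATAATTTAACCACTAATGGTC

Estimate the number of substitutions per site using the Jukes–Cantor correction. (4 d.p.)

0.1835

The sequences differ at 7 of 43 sites (1, 3, 11, 13, 17, 37, 43), so p = 7/43 ≈ 0.162791.
d = −(3/4) ln(1 − 4p/3) = −0.75 ln(1 − 0.217055) = −0.75 ln(0.782945)
  = −0.75 × (-0.244693) = 0.183520 substitutions/site.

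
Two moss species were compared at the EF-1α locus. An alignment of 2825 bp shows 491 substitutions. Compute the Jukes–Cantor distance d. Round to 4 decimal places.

p = 491/2825 ≈ 0.173805.
d = −(3/4) ln(1 − 4p/3) = −0.75 ln(1 − 0.23174) = −0.75 ln(0.76826)
  = −0.75 × (-0.263627) = 0.197720 substitutions/site.

0.1977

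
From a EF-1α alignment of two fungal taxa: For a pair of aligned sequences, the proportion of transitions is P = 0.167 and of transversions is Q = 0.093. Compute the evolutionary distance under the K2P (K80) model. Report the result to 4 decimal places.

Under the Kimura two-parameter model, d = −½ ln(1 − 2P − Q) − ¼ ln(1 − 2Q).
1 − 2P − Q = 0.573, giving −½ ln(0.573) = 0.278435.
1 − 2Q = 0.814, giving −¼ ln(0.814) = 0.051449.
d = 0.278435 + 0.051449 = 0.329884.

0.3299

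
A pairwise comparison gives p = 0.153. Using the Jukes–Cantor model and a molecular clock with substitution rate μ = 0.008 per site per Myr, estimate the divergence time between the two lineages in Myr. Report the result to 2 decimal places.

d = −(3/4) ln(1 − 4p/3) = −0.75 ln(1 − 0.204) = −0.75 ln(0.796)
  = −0.75 × (-0.228156) = 0.171117 substitutions/site.
Under a molecular clock d = 2μt, so t = d/(2μ) = 0.171117 / (2 × 0.008) = 10.69 Myr.

10.69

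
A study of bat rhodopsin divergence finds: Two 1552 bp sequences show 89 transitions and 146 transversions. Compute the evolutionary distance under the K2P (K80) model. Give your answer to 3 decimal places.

P = 89/1552 ≈ 0.057345 and Q = 146/1552 ≈ 0.094072.
Under the Kimura two-parameter model, d = −½ ln(1 − 2P − Q) − ¼ ln(1 − 2Q).
1 − 2P − Q = 0.791238, giving −½ ln(0.791238) = 0.117078.
1 − 2Q = 0.811856, giving −¼ ln(0.811856) = 0.052108.
d = 0.117078 + 0.052108 = 0.169186.

0.169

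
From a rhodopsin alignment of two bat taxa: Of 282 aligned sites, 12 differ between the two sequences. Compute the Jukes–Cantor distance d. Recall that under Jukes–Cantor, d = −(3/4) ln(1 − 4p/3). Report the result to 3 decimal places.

p = 12/282 ≈ 0.042553.
d = −(3/4) ln(1 − 4p/3) = −0.75 ln(1 − 0.056737) = −0.75 ln(0.943263)
  = −0.75 × (-0.058410) = 0.043808 substitutions/site.

0.044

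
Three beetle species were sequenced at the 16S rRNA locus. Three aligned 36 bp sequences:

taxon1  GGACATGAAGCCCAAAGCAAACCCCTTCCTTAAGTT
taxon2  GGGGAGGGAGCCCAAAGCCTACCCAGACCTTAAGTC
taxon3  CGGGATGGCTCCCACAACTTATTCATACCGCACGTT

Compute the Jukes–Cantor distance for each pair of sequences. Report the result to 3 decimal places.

d(taxon1,taxon2) = 0.347, d(taxon1,taxon3) = 0.745, d(taxon2,taxon3) = 0.548

taxon1–taxon2: 10/36 sites differ → p ≈ 0.277778, d = −0.75 ln(1 − 0.370371) = 0.346968 ≈ 0.347.
taxon1–taxon3: 17/36 sites differ → p ≈ 0.472222, d = −0.75 ln(1 − 0.629629) = 0.744938 ≈ 0.745.
taxon2–taxon3: 14/36 sites differ → p ≈ 0.388889, d = −0.75 ln(1 − 0.518519) = 0.548166 ≈ 0.548.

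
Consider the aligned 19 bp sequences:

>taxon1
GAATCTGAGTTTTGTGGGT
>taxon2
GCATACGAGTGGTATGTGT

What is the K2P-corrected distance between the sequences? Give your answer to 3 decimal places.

0.508

Of 19 sites, 2 differences are transitions and 5 are transversions, so P = 2/19 ≈ 0.105263 and Q = 5/19 ≈ 0.263158.
Under the Kimura two-parameter model, d = −½ ln(1 − 2P − Q) − ¼ ln(1 − 2Q).
1 − 2P − Q = 0.526316, giving −½ ln(0.526316) = 0.320927.
1 − 2Q = 0.473684, giving −¼ ln(0.473684) = 0.186804.
d = 0.320927 + 0.186804 = 0.507731.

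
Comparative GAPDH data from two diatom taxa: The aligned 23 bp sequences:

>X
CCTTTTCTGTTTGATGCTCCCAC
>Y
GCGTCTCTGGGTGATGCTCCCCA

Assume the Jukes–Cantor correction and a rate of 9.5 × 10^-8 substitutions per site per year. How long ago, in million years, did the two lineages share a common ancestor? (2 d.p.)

2.05

The sequences differ at 7 of 23 sites (1, 3, 5, 10, 11, 22, 23), so p = 7/23 ≈ 0.304348.
d = −(3/4) ln(1 − 4p/3) = −0.75 ln(1 − 0.405797) = −0.75 ln(0.594203)
  = −0.75 × (-0.520534) = 0.390401 substitutions/site.
Under a molecular clock d = 2μt, so t = d/(2μ) = 0.390401 / (2 × 9.5 × 10^-8) = 2.05 million years.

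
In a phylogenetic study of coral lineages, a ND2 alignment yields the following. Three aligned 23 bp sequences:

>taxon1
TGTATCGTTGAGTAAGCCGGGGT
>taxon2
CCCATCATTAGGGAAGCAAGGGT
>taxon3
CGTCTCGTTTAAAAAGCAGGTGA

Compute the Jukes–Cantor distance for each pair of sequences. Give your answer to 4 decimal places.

taxon1–taxon2: 9/23 sites differ → p ≈ 0.391304, d = −0.75 ln(1 − 0.521739) = 0.553199 ≈ 0.5532.
taxon1–taxon3: 8/23 sites differ → p ≈ 0.347826, d = −0.75 ln(1 − 0.463768) = 0.467391 ≈ 0.4674.
taxon2–taxon3: 11/23 sites differ → p ≈ 0.478261, d = −0.75 ln(1 − 0.637681) = 0.761423 ≈ 0.7614.

d(taxon1,taxon2) = 0.5532, d(taxon1,taxon3) = 0.4674, d(taxon2,taxon3) = 0.7614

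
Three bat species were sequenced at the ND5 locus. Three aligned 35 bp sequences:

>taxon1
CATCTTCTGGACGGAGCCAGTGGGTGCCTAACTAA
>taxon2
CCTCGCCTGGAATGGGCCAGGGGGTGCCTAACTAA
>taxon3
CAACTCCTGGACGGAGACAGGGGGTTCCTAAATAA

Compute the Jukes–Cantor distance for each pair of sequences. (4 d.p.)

d(taxon1,taxon2) = 0.2326, d(taxon1,taxon3) = 0.1946, d(taxon2,taxon3) = 0.3149

taxon1–taxon2: 7/35 sites differ → p = 0.2, d = −0.75 ln(1 − 0.266667) = 0.232617 ≈ 0.2326.
taxon1–taxon3: 6/35 sites differ → p ≈ 0.171429, d = −0.75 ln(1 − 0.228572) = 0.194634 ≈ 0.1946.
taxon2–taxon3: 9/35 sites differ → p ≈ 0.257143, d = −0.75 ln(1 − 0.342857) = 0.314890 ≈ 0.3149.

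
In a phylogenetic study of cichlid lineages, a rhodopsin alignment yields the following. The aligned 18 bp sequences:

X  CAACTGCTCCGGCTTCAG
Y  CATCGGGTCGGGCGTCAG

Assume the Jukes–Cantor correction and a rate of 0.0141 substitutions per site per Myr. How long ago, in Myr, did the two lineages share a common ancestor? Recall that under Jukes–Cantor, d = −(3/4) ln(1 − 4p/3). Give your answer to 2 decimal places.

12.30

The sequences differ at 5 of 18 sites (3, 5, 7, 10, 14), so p = 5/18 ≈ 0.277778.
d = −(3/4) ln(1 − 4p/3) = −0.75 ln(1 − 0.370371) = −0.75 ln(0.629629)
  = −0.75 × (-0.462625) = 0.346969 substitutions/site.
Under a molecular clock d = 2μt, so t = d/(2μ) = 0.346969 / (2 × 0.0141) = 12.30 Myr.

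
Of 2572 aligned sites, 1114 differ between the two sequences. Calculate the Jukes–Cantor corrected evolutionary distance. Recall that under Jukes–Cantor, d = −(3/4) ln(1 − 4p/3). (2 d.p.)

p = 1114/2572 ≈ 0.433126.
d = −(3/4) ln(1 − 4p/3) = −0.75 ln(1 − 0.577501) = −0.75 ln(0.422499)
  = −0.75 × (-0.861568) = 0.646176 substitutions/site.

0.65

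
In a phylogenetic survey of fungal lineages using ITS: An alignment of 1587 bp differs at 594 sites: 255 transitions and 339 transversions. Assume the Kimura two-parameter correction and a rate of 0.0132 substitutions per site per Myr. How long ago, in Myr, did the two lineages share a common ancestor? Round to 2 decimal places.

P = 255/1587 ≈ 0.160681 and Q = 339/1587 ≈ 0.213611.
Under the Kimura two-parameter model, d = −½ ln(1 − 2P − Q) − ¼ ln(1 − 2Q).
1 − 2P − Q = 0.465027, giving −½ ln(0.465027) = 0.382830.
1 − 2Q = 0.572778, giving −¼ ln(0.572778) = 0.139314.
d = 0.382830 + 0.139314 = 0.522144.
Under a molecular clock d = 2μt, so t = d/(2μ) = 0.522144 / (2 × 0.0132) = 19.78 Myr.

19.78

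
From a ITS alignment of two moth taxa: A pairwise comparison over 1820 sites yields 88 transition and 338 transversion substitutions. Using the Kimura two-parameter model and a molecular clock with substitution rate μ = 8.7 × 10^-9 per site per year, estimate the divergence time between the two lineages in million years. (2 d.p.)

16.21

P = 88/1820 ≈ 0.048352 and Q = 338/1820 ≈ 0.185714.
Under the Kimura two-parameter model, d = −½ ln(1 − 2P − Q) − ¼ ln(1 − 2Q).
1 − 2P − Q = 0.717582, giving −½ ln(0.717582) = 0.165934.
1 − 2Q = 0.628572, giving −¼ ln(0.628572) = 0.116076.
d = 0.165934 + 0.116076 = 0.282010.
Under a molecular clock d = 2μt, so t = d/(2μ) = 0.282010 / (2 × 8.7 × 10^-9) = 16.21 million years.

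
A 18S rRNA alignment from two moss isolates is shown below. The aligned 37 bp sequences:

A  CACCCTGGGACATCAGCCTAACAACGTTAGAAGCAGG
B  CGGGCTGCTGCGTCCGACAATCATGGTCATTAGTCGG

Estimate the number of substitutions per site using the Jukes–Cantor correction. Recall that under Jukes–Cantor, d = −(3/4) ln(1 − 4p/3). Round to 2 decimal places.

0.78

The sequences differ at 18 of 37 sites, so p = 18/37 ≈ 0.486486.
d = −(3/4) ln(1 − 4p/3) = −0.75 ln(1 − 0.648648) = −0.75 ln(0.351352)
  = −0.75 × (-1.045967) = 0.784475 substitutions/site.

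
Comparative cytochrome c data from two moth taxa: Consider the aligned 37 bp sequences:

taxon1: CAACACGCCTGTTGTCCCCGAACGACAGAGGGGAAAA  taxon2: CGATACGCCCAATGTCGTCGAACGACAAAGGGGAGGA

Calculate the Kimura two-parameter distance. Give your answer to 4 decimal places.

Of 37 sites, 8 differences are transitions and 2 are transversions, so P = 8/37 ≈ 0.216216 and Q = 2/37 ≈ 0.054054.
Under the Kimura two-parameter model, d = −½ ln(1 − 2P − Q) − ¼ ln(1 − 2Q).
1 − 2P − Q = 0.513514, giving −½ ln(0.513514) = 0.333239.
1 − 2Q = 0.891892, giving −¼ ln(0.891892) = 0.028603.
d = 0.333239 + 0.028603 = 0.361842.

0.3618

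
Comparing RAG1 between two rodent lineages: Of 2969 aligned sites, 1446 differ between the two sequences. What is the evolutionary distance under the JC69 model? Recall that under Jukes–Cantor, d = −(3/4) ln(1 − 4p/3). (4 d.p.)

0.7860

p = 1446/2969 ≈ 0.487033.
d = −(3/4) ln(1 − 4p/3) = −0.75 ln(1 − 0.649377) = −0.75 ln(0.350623)
  = −0.75 × (-1.048044) = 0.786033 substitutions/site.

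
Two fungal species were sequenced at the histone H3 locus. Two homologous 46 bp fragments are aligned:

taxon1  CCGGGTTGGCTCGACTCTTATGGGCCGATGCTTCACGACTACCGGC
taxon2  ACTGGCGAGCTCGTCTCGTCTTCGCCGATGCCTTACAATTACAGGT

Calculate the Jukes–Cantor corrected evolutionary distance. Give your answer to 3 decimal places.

The sequences differ at 16 of 46 sites, so p = 16/46 ≈ 0.347826.
d = −(3/4) ln(1 − 4p/3) = −0.75 ln(1 − 0.463768) = −0.75 ln(0.536232)
  = −0.75 × (-0.623188) = 0.467391 substitutions/site.

0.467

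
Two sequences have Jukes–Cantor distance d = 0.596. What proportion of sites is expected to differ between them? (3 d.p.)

0.411

p = (3/4)(1 − e^(−4d/3)) = 0.75 × (1 − e^(-0.794667)) = 0.75 × (1 − 0.451732) = 0.411201.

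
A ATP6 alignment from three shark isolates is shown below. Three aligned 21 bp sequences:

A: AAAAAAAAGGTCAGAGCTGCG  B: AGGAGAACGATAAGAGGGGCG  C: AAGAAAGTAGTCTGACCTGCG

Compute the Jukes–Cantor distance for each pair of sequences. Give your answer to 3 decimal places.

d(A,B) = 0.532, d(A,C) = 0.360, d(B,C) = 0.899

A–B: 8/21 sites differ → p ≈ 0.380952, d = −0.75 ln(1 − 0.507936) = 0.531860 ≈ 0.532.
A–C: 6/21 sites differ → p ≈ 0.285714, d = −0.75 ln(1 − 0.380952) = 0.359679 ≈ 0.360.
B–C: 11/21 sites differ → p ≈ 0.52381, d = −0.75 ln(1 − 0.698413) = 0.899023 ≈ 0.899.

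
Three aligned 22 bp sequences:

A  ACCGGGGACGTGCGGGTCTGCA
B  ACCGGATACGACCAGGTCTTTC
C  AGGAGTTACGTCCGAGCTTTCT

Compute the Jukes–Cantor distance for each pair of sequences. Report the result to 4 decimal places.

d(A,B) = 0.4975, d(A,C) = 0.8240, d(B,C) = 0.8240

A–B: 8/22 sites differ → p ≈ 0.363636, d = −0.75 ln(1 − 0.484848) = 0.497470 ≈ 0.4975.
A–C: 11/22 sites differ → p = 0.5, d = −0.75 ln(1 − 0.666667) = 0.823960 ≈ 0.8240.
B–C: 11/22 sites differ → p = 0.5, d = −0.75 ln(1 − 0.666667) = 0.823960 ≈ 0.8240.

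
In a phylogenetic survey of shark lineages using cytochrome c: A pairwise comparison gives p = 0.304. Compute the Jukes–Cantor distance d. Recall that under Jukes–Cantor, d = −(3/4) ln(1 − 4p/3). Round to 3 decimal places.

0.390

d = −(3/4) ln(1 − 4p/3) = −0.75 ln(1 − 0.405333) = −0.75 ln(0.594667)
  = −0.75 × (-0.519754) = 0.389816 substitutions/site.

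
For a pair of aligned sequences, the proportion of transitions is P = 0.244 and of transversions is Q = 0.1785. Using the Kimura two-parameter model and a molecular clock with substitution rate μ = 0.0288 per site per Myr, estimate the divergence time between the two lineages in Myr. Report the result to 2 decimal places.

Under the Kimura two-parameter model, d = −½ ln(1 − 2P − Q) − ¼ ln(1 − 2Q).
1 − 2P − Q = 0.3335, giving −½ ln(0.3335) = 0.549056.
1 − 2Q = 0.643, giving −¼ ln(0.643) = 0.110403.
d = 0.549056 + 0.110403 = 0.659459.
Under a molecular clock d = 2μt, so t = d/(2μ) = 0.659459 / (2 × 0.0288) = 11.45 Myr.

11.45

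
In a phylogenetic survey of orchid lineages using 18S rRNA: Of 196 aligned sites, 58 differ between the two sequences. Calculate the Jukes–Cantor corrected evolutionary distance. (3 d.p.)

0.376

p = 58/196 ≈ 0.295918.
d = −(3/4) ln(1 − 4p/3) = −0.75 ln(1 − 0.394557) = −0.75 ln(0.605443)
  = −0.75 × (-0.501795) = 0.376346 substitutions/site.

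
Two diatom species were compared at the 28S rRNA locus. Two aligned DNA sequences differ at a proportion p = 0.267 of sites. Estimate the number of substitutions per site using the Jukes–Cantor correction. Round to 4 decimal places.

0.3300

d = −(3/4) ln(1 − 4p/3) = −0.75 ln(1 − 0.356) = −0.75 ln(0.644)
  = −0.75 × (-0.440057) = 0.330043 substitutions/site.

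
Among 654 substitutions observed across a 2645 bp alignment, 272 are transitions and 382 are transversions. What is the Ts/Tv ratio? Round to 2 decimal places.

R = 272/382 = 0.712041… ≈ 0.71 (to 2 d.p.).

0.71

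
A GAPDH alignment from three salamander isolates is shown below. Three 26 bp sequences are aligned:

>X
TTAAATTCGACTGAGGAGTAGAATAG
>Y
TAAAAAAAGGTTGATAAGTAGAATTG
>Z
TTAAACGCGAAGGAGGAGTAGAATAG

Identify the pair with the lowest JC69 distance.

X and Z

X–Y: 9/26 differ, p = 0.346, d = 0.464.
X–Z: 4/26 differ, p = 0.154, d = 0.172.
Y–Z: 10/26 differ, p = 0.385, d = 0.539.
The smallest distance is between X and Z.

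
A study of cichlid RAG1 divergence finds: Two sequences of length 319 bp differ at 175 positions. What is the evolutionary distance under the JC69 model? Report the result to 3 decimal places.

0.986

p = 175/319 ≈ 0.548589.
d = −(3/4) ln(1 − 4p/3) = −0.75 ln(1 − 0.731452) = −0.75 ln(0.268548)
  = −0.75 × (-1.314726) = 0.986045 substitutions/site.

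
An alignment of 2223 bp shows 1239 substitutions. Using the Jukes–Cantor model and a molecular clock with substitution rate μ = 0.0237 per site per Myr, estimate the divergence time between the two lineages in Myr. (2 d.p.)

p = 1239/2223 ≈ 0.557355.
d = −(3/4) ln(1 − 4p/3) = −0.75 ln(1 − 0.74314) = −0.75 ln(0.25686)
  = −0.75 × (-1.359224) = 1.019418 substitutions/site.
Under a molecular clock d = 2μt, so t = d/(2μ) = 1.019418 / (2 × 0.0237) = 21.51 Myr.

21.51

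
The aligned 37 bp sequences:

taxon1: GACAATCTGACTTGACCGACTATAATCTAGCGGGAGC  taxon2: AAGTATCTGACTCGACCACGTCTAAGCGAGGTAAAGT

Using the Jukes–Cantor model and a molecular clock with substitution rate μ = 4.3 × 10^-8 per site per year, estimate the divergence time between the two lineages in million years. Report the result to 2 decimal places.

6.78

The sequences differ at 15 of 37 sites, so p = 15/37 ≈ 0.405405.
d = −(3/4) ln(1 − 4p/3) = −0.75 ln(1 − 0.54054) = −0.75 ln(0.45946)
  = −0.75 × (-0.777703) = 0.583277 substitutions/site.
Under a molecular clock d = 2μt, so t = d/(2μ) = 0.583277 / (2 × 4.3 × 10^-8) = 6.78 million years.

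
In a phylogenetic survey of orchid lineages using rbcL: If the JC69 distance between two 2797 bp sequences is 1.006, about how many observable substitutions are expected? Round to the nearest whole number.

Invert JC69: p = (3/4)(1 − e^(−4d/3)) = 0.75 × (1 − e^(-1.341333)) = 0.75 × (1 − 0.261497) = 0.553877.
Expected differing sites = pL ≈ 0.553877 × 2797 = 1549.193969 ≈ 1549.

1549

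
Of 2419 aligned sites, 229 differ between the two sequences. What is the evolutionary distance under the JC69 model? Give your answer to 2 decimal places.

p = 229/2419 ≈ 0.094667.
d = −(3/4) ln(1 − 4p/3) = −0.75 ln(1 − 0.126223) = −0.75 ln(0.873777)
  = −0.75 × (-0.134930) = 0.101198 substitutions/site.

0.10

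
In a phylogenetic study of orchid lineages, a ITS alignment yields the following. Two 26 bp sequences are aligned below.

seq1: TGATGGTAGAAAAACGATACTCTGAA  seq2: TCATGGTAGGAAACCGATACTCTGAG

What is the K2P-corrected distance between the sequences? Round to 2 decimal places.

0.17

Of 26 sites, 2 differences are transitions and 2 are transversions, so P = 2/26 ≈ 0.076923 and Q = 2/26 ≈ 0.076923.
Under the Kimura two-parameter model, d = −½ ln(1 − 2P − Q) − ¼ ln(1 − 2Q).
1 − 2P − Q = 0.769231, giving −½ ln(0.769231) = 0.131182.
1 − 2Q = 0.846154, giving −¼ ln(0.846154) = 0.041763.
d = 0.131182 + 0.041763 = 0.172945.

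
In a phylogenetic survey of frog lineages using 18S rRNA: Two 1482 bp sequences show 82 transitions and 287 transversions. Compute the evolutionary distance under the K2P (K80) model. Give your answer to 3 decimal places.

0.304

P = 82/1482 ≈ 0.055331 and Q = 287/1482 ≈ 0.193657.
Under the Kimura two-parameter model, d = −½ ln(1 − 2P − Q) − ¼ ln(1 − 2Q).
1 − 2P − Q = 0.695681, giving −½ ln(0.695681) = 0.181432.
1 − 2Q = 0.612686, giving −¼ ln(0.612686) = 0.122476.
d = 0.181432 + 0.122476 = 0.303908.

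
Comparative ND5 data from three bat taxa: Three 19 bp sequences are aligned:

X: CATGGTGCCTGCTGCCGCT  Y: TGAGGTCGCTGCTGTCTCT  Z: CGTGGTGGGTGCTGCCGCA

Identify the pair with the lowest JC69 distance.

X–Y: 7/19 differ, p = 0.368, d = 0.507.
X–Z: 4/19 differ, p = 0.211, d = 0.247.
Y–Z: 7/19 differ, p = 0.368, d = 0.507.
The smallest distance is between X and Z.

X and Z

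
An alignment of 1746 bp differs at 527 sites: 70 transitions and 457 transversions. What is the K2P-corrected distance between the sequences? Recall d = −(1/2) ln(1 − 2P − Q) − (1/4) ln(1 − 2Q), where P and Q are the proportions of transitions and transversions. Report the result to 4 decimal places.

0.3945

P = 70/1746 ≈ 0.040092 and Q = 457/1746 ≈ 0.261741.
Under the Kimura two-parameter model, d = −½ ln(1 − 2P − Q) − ¼ ln(1 − 2Q).
1 − 2P − Q = 0.658075, giving −½ ln(0.658075) = 0.209218.
1 − 2Q = 0.476518, giving −¼ ln(0.476518) = 0.185312.
d = 0.209218 + 0.185312 = 0.394530.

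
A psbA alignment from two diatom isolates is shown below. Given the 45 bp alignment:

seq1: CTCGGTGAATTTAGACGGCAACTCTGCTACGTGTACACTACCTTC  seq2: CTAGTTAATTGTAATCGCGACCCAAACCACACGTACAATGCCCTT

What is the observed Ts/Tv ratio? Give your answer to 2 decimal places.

Transitions are A↔G and C↔T; transversions are all other mismatches.
Transitions: 10. Transversions: 11.
R = 10/11 = 0.909090… ≈ 0.91 (to 2 d.p.).

0.91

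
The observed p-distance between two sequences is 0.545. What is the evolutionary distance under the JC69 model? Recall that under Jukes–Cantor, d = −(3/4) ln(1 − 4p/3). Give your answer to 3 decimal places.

0.973

d = −(3/4) ln(1 − 4p/3) = −0.75 ln(1 − 0.726667) = −0.75 ln(0.273333)
  = −0.75 × (-1.297064) = 0.972798 substitutions/site.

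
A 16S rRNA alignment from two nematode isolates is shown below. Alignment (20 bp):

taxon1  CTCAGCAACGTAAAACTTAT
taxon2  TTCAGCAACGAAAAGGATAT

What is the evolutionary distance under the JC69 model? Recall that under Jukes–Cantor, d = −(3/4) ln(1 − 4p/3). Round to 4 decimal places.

The sequences differ at 5 of 20 sites (1, 11, 15, 16, 17), so p = 5/20 = 0.25.
d = −(3/4) ln(1 − 4p/3) = −0.75 ln(1 − 0.333333) = −0.75 ln(0.666667)
  = −0.75 × (-0.405465) = 0.304099 substitutions/site.

0.3041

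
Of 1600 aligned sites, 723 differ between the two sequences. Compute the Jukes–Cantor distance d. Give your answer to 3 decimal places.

p = 723/1600 = 0.451875.
d = −(3/4) ln(1 − 4p/3) = −0.75 ln(1 − 0.6025) = −0.75 ln(0.3975)
  = −0.75 × (-0.922560) = 0.691920 substitutions/site.

0.692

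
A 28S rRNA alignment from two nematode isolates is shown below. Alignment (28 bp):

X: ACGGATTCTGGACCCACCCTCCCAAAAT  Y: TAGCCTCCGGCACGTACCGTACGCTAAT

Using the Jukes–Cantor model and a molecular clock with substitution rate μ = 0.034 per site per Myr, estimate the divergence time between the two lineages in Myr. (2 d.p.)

12.12

The sequences differ at 14 of 28 sites, so p = 14/28 = 0.5.
d = −(3/4) ln(1 − 4p/3) = −0.75 ln(1 − 0.666667) = −0.75 ln(0.333333)
  = −0.75 × (-1.098613) = 0.823960 substitutions/site.
Under a molecular clock d = 2μt, so t = d/(2μ) = 0.823960 / (2 × 0.034) = 12.12 Myr.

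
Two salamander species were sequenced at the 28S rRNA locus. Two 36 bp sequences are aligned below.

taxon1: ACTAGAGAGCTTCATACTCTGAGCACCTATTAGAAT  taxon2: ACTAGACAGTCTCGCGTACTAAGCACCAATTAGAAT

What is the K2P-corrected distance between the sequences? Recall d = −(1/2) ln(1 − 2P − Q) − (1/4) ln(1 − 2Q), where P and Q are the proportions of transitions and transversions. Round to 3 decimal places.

0.365

Of 36 sites, 7 differences are transitions and 3 are transversions, so P = 7/36 ≈ 0.194444 and Q = 3/36 ≈ 0.083333.
Under the Kimura two-parameter model, d = −½ ln(1 − 2P − Q) − ¼ ln(1 − 2Q).
1 − 2P − Q = 0.527779, giving −½ ln(0.527779) = 0.319539.
1 − 2Q = 0.833334, giving −¼ ln(0.833334) = 0.045580.
d = 0.319539 + 0.045580 = 0.365119.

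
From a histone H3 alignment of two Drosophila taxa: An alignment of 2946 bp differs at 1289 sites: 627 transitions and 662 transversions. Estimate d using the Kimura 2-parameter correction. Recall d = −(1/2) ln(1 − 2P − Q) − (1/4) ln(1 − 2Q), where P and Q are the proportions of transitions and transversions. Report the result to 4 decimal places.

P = 627/2946 ≈ 0.212831 and Q = 662/2946 ≈ 0.224711.
Under the Kimura two-parameter model, d = −½ ln(1 − 2P − Q) − ¼ ln(1 − 2Q).
1 − 2P − Q = 0.349627, giving −½ ln(0.349627) = 0.525444.
1 − 2Q = 0.550578, giving −¼ ln(0.550578) = 0.149197.
d = 0.525444 + 0.149197 = 0.674641.

0.6746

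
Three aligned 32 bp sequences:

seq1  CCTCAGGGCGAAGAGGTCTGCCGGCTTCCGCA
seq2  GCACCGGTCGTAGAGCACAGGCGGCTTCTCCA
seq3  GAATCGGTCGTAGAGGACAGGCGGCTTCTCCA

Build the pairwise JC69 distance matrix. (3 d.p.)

seq1–seq2: 11/32 sites differ → p = 0.34375, d = −0.75 ln(1 − 0.458333) = 0.459828 ≈ 0.460.
seq1–seq3: 12/32 sites differ → p = 0.375, d = −0.75 ln(1 − 0.5) = 0.519860 ≈ 0.520.
seq2–seq3: 3/32 sites differ → p = 0.09375, d = −0.75 ln(1 − 0.125) = 0.100149 ≈ 0.100.

d(seq1,seq2) = 0.460, d(seq1,seq3) = 0.520, d(seq2,seq3) = 0.100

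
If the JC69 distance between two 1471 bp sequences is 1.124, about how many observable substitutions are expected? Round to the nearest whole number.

857

Invert JC69: p = (3/4)(1 − e^(−4d/3)) = 0.75 × (1 − e^(-1.498667)) = 0.75 × (1 − 0.223428) = 0.582429.
Expected differing sites = pL ≈ 0.582429 × 1471 = 856.753059 ≈ 857.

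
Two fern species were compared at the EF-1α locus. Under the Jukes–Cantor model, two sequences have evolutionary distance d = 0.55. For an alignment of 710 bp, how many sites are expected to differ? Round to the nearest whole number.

Invert JC69: p = (3/4)(1 − e^(−4d/3)) = 0.75 × (1 − e^(-0.733333)) = 0.75 × (1 − 0.480305) = 0.389771.
Expected differing sites = pL ≈ 0.389771 × 710 = 276.73741 ≈ 277.

277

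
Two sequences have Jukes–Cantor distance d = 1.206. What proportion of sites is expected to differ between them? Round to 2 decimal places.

p = (3/4)(1 − e^(−4d/3)) = 0.75 × (1 − e^(-1.608)) = 0.75 × (1 − 0.200288) = 0.599784.

0.60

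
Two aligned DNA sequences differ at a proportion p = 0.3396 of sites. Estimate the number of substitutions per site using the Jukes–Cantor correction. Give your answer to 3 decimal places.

d = −(3/4) ln(1 − 4p/3) = −0.75 ln(1 − 0.4528) = −0.75 ln(0.5472)
  = −0.75 × (-0.602941) = 0.452206 substitutions/site.

0.452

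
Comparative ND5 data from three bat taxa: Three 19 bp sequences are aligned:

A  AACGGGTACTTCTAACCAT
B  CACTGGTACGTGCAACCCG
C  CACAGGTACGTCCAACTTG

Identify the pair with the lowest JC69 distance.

B and C

A–B: 7/19 differ, p = 0.368, d = 0.507.
A–C: 7/19 differ, p = 0.368, d = 0.507.
B–C: 4/19 differ, p = 0.211, d = 0.247.
The smallest distance is between B and C.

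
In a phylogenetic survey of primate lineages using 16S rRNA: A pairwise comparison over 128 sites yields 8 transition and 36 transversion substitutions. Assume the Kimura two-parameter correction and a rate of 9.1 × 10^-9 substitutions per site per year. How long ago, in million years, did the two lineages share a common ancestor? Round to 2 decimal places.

P = 8/128 = 0.0625 and Q = 36/128 = 0.28125.
Under the Kimura two-parameter model, d = −½ ln(1 − 2P − Q) − ¼ ln(1 − 2Q).
1 − 2P − Q = 0.59375, giving −½ ln(0.59375) = 0.260648.
1 − 2Q = 0.4375, giving −¼ ln(0.4375) = 0.206670.
d = 0.260648 + 0.206670 = 0.467318.
Under a molecular clock d = 2μt, so t = d/(2μ) = 0.467318 / (2 × 9.1 × 10^-9) = 25.68 million years.

25.68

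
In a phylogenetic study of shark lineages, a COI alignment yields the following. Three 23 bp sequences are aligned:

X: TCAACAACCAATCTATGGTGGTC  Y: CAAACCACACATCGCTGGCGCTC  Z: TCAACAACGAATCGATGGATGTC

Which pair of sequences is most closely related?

X and Z

X–Y: 9/23 differ, p = 0.391, d = 0.553.
X–Z: 4/23 differ, p = 0.174, d = 0.198.
Y–Z: 9/23 differ, p = 0.391, d = 0.553.
The smallest distance is between X and Z.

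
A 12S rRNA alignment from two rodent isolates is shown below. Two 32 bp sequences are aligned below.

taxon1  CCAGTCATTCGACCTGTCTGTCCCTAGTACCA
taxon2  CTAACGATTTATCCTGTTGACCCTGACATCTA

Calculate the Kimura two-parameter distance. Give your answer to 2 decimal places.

Of 32 sites, 10 differences are transitions and 7 are transversions, so P = 10/32 = 0.3125 and Q = 7/32 = 0.21875.
Under the Kimura two-parameter model, d = −½ ln(1 − 2P − Q) − ¼ ln(1 − 2Q).
1 − 2P − Q = 0.15625, giving −½ ln(0.15625) = 0.928149.
1 − 2Q = 0.5625, giving −¼ ln(0.5625) = 0.143841.
d = 0.928149 + 0.143841 = 1.071990.

1.07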